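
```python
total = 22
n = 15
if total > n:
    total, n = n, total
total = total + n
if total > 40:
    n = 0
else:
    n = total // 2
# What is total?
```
Trace:
  total=22
  total=22, n=15
  total=15, n=22
  total=37, n=22
  total=37, n=18

Final answer: 37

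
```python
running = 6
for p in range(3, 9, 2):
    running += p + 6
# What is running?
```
Trace:
  running=6
  running=15, p=3
  running=26, p=5
  running=39, p=7

Final answer: 39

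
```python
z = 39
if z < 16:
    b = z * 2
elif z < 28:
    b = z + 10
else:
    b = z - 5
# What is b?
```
Trace:
  z=39
  z=39, b=34

Final answer: 34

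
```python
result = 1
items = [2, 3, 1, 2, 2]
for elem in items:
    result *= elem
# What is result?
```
Trace:
  result=1
  result=2, elem=2
  result=6, elem=3
  result=6, elem=1
  result=12, elem=2
  result=24, elem=2

Final answer: 24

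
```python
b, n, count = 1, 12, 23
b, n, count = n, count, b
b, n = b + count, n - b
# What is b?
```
Trace:
  b=1, n=12, count=23
  b=12, n=23, count=1
  b=13, n=11, count=1

Final answer: 13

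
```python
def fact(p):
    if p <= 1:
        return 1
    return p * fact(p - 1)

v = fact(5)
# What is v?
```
Call trace:
fact(p=5)
  fact(p=4)
    fact(p=3)
      fact(p=2)
        fact(p=1)
        -> return 1
      -> return 2
    -> return 6
  -> return 24
-> return 120

Final answer: 120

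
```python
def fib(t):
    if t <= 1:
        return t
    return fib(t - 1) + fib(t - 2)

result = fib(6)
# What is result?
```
Call trace (a repeated sub-call is expanded the first time; later identical calls just restate its return value):
fib(t=6)
  fib(t=5)
    fib(t=4)
      fib(t=3)
        fib(t=2)
          fib(t=1)
          -> return 1
          fib(t=0)
          -> return 0
        -> return 1
        fib(t=1)
        -> return 1
      -> return 2
      fib(t=2) -> return 1  (same call as traced above)
    -> return 3
    fib(t=3) -> return 2  (same call as traced above)
  -> return 5
  fib(t=4) -> return 3  (same call as traced above)
-> return 8

Final answer: 8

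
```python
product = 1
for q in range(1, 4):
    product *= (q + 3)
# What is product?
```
Trace:
  product=1
  product=4, q=1
  product=20, q=2
  product=120, q=3

Final answer: 120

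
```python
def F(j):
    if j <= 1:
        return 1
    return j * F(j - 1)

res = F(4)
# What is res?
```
Call trace:
F(j=4)
  F(j=3)
    F(j=2)
      F(j=1)
      -> return 1
    -> return 2
  -> return 6
-> return 24

Final answer: 24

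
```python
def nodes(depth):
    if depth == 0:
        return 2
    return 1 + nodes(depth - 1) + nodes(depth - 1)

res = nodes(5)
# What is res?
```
Call trace (a repeated sub-call is expanded the first time; later identical calls just restate its return value):
nodes(depth=5)
  nodes(depth=4)
    nodes(depth=3)
      nodes(depth=2)
        nodes(depth=1)
          nodes(depth=0)
          -> return 2
          nodes(depth=0)
          -> return 2
        -> return 5
        nodes(depth=1) -> return 5  (same call as traced above)
      -> return 11
      nodes(depth=2) -> return 11  (same call as traced above)
    -> return 23
    nodes(depth=3) -> return 23  (same call as traced above)
  -> return 47
  nodes(depth=4) -> return 47  (same call as traced above)
-> return 95

Final answer: 95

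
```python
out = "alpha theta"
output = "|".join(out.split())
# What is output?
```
Trace:
  out='alpha theta'
  out='alpha theta', output='alpha|theta'

Final answer: 'alpha|theta'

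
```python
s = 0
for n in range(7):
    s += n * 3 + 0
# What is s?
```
Trace:
  s=0
  s=0, n=0
  s=3, n=1
  s=9, n=2
  s=18, n=3
  s=30, n=4
  s=45, n=5
  s=63, n=6

Final answer: 63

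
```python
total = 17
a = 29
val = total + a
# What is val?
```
Trace:
  total=17
  total=17, a=29
  total=17, a=29, val=46

Final answer: 46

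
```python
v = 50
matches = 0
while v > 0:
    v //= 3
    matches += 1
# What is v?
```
Trace:
  v=50
  v=50, matches=0
  v=16, matches=1
  v=5, matches=2
  v=1, matches=3
  v=0, matches=4

Final answer: 0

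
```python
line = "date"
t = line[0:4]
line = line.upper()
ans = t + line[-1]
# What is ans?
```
Trace:
  line='date'
  line='date', t='date'
  line='DATE', t='date'
  line='DATE', t='date', ans='dateE'

Final answer: 'dateE'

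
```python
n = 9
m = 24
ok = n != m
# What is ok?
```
Trace:
  n=9
  n=9, m=24
  n=9, m=24, ok=True

Final answer: True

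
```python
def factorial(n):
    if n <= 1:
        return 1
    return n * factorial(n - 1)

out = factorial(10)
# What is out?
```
Call trace:
factorial(n=10)
  factorial(n=9)
    factorial(n=8)
      factorial(n=7)
        factorial(n=6)
          factorial(n=5)
            factorial(n=4)
              factorial(n=3)
                factorial(n=2)
                  factorial(n=1)
                  -> return 1
                -> return 2
              -> return 6
            -> return 24
          -> return 120
        -> return 720
      -> return 5040
    -> return 40320
  -> return 362880
-> return 3628800

Final answer: 3628800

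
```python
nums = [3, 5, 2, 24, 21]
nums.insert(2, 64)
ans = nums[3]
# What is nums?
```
Trace:
  nums=[3, 5, 2, 24, 21]
  nums=[3, 5, 64, 2, 24, 21]
  nums=[3, 5, 64, 2, 24, 21], ans=2

Final answer: [3, 5, 64, 2, 24, 21]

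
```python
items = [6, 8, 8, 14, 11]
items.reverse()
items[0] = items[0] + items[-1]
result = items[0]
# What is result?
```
Trace:
  items=[6, 8, 8, 14, 11]
  items=[11, 14, 8, 8, 6]
  items=[17, 14, 8, 8, 6]
  items=[17, 14, 8, 8, 6], result=17

Final answer: 17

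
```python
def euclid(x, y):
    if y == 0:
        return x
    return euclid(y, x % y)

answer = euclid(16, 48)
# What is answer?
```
Call trace:
euclid(x=16, y=48)
  euclid(x=48, y=16)
    euclid(x=16, y=0)
    -> return 16
  -> return 16
-> return 16

Final answer: 16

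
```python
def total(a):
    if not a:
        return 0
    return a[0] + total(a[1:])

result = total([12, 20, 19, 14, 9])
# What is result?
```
Call trace:
total(a=[12, 20, 19, 14, 9])
  total(a=[20, 19, 14, 9])
    total(a=[19, 14, 9])
      total(a=[14, 9])
        total(a=[9])
          total(a=[])
          -> return 0
        -> return 9
      -> return 23
    -> return 42
  -> return 62
-> return 74

Final answer: 74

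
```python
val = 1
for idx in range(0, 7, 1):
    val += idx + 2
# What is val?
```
Trace:
  val=1
  val=3, idx=0
  val=6, idx=1
  val=10, idx=2
  val=15, idx=3
  val=21, idx=4
  val=28, idx=5
  val=36, idx=6

Final answer: 36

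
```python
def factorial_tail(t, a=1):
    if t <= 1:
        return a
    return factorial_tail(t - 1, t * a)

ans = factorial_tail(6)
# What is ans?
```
Call trace:
factorial_tail(t=6, a=1)
  factorial_tail(t=5, a=6)
    factorial_tail(t=4, a=30)
      factorial_tail(t=3, a=120)
        factorial_tail(t=2, a=360)
          factorial_tail(t=1, a=720)
          -> return 720
        -> return 720
      -> return 720
    -> return 720
  -> return 720
-> return 720

Final answer: 720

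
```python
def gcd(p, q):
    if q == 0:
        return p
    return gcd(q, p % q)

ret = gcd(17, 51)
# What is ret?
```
Call trace:
gcd(p=17, q=51)
  gcd(p=51, q=17)
    gcd(p=17, q=0)
    -> return 17
  -> return 17
-> return 17

Final answer: 17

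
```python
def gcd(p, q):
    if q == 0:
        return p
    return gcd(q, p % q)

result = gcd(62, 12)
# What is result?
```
Call trace:
gcd(p=62, q=12)
  gcd(p=12, q=2)
    gcd(p=2, q=0)
    -> return 2
  -> return 2
-> return 2

Final answer: 2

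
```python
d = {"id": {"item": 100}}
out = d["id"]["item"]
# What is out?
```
Trace:
  d={'id': {'item': 100}}
  d={'id': {'item': 100}}, out=100

Final answer: 100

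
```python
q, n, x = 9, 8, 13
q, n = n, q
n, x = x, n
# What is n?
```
Trace:
  q=9, n=8, x=13
  q=8, n=9, x=13
  q=8, n=13, x=9

Final answer: 13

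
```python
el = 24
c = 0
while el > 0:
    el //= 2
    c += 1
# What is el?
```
Trace:
  el=24
  el=24, c=0
  el=12, c=1
  el=6, c=2
  el=3, c=3
  el=1, c=4
  el=0, c=5

Final answer: 0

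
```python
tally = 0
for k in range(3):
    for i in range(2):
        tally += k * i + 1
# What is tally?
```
Trace:
  tally=0
  tally=1, k=0, i=0
  tally=2, k=0, i=1
  tally=3, k=1, i=0
  tally=5, k=1, i=1
  tally=6, k=2, i=0
  tally=9, k=2, i=1

Final answer: 9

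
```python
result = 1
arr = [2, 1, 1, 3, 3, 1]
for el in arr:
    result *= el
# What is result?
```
Trace:
  result=1
  result=2, el=2
  result=2, el=1
  result=2, el=1
  result=6, el=3
  result=18, el=3
  result=18, el=1

Final answer: 18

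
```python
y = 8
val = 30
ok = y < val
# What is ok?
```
Trace:
  y=8
  y=8, val=30
  y=8, val=30, ok=True

Final answer: True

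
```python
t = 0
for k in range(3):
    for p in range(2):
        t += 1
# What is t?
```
Trace:
  t=0
  t=1, k=0, p=0
  t=2, k=0, p=1
  t=3, k=1, p=0
  t=4, k=1, p=1
  t=5, k=2, p=0
  t=6, k=2, p=1

Final answer: 6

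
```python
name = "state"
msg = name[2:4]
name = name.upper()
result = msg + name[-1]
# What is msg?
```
Trace:
  name='state'
  name='state', msg='at'
  name='STATE', msg='at'
  name='STATE', msg='at', result='atE'

Final answer: 'at'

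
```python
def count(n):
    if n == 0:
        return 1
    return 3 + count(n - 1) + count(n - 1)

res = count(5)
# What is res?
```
Call trace (a repeated sub-call is expanded the first time; later identical calls just restate its return value):
count(n=5)
  count(n=4)
    count(n=3)
      count(n=2)
        count(n=1)
          count(n=0)
          -> return 1
          count(n=0)
          -> return 1
        -> return 5
        count(n=1) -> return 5  (same call as traced above)
      -> return 13
      count(n=2) -> return 13  (same call as traced above)
    -> return 29
    count(n=3) -> return 29  (same call as traced above)
  -> return 61
  count(n=4) -> return 61  (same call as traced above)
-> return 125

Final answer: 125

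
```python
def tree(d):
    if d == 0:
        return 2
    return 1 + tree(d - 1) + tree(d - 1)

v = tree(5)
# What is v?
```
Call trace (a repeated sub-call is expanded the first time; later identical calls just restate its return value):
tree(d=5)
  tree(d=4)
    tree(d=3)
      tree(d=2)
        tree(d=1)
          tree(d=0)
          -> return 2
          tree(d=0)
          -> return 2
        -> return 5
        tree(d=1) -> return 5  (same call as traced above)
      -> return 11
      tree(d=2) -> return 11  (same call as traced above)
    -> return 23
    tree(d=3) -> return 23  (same call as traced above)
  -> return 47
  tree(d=4) -> return 47  (same call as traced above)
-> return 95

Final answer: 95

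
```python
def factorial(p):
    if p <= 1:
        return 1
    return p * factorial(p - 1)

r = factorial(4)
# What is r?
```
Call trace:
factorial(p=4)
  factorial(p=3)
    factorial(p=2)
      factorial(p=1)
      -> return 1
    -> return 2
  -> return 6
-> return 24

Final answer: 24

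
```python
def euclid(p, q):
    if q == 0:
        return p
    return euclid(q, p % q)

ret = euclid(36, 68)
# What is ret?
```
Call trace:
euclid(p=36, q=68)
  euclid(p=68, q=36)
    euclid(p=36, q=32)
      euclid(p=32, q=4)
        euclid(p=4, q=0)
        -> return 4
      -> return 4
    -> return 4
  -> return 4
-> return 4

Final answer: 4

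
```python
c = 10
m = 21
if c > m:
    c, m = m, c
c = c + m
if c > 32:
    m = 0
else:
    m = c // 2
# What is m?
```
Trace:
  c=10
  c=10, m=21
  c=10, m=21
  c=31, m=21
  c=31, m=15

Final answer: 15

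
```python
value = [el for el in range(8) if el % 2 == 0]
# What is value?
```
Trace:
  el=0
  el=1
  el=2
  el=3
  el=4
  el=5
  el=6
  el=7
  value=[0, 2, 4, 6]

Final answer: [0, 2, 4, 6]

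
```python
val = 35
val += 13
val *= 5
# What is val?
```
Trace:
  val=35
  val=48
  val=240

Final answer: 240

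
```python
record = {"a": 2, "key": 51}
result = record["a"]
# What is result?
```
Trace:
  record={'a': 2, 'key': 51}
  record={'a': 2, 'key': 51}, result=2

Final answer: 2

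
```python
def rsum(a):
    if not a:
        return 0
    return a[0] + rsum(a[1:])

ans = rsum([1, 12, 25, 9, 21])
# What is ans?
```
Call trace:
rsum(a=[1, 12, 25, 9, 21])
  rsum(a=[12, 25, 9, 21])
    rsum(a=[25, 9, 21])
      rsum(a=[9, 21])
        rsum(a=[21])
          rsum(a=[])
          -> return 0
        -> return 21
      -> return 30
    -> return 55
  -> return 67
-> return 68

Final answer: 68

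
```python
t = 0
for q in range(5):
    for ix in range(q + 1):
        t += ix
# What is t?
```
Trace:
  t=0
  t=0, q=0, ix=0
  t=0, q=1, ix=0
  t=1, q=1, ix=1
  t=1, q=2, ix=0
  t=2, q=2, ix=1
  t=4, q=2, ix=2
  t=4, q=3, ix=0
  t=5, q=3, ix=1
  t=7, q=3, ix=2
  t=10, q=3, ix=3
  t=10, q=4, ix=0
  t=11, q=4, ix=1
  t=13, q=4, ix=2
  t=16, q=4, ix=3
  t=20, q=4, ix=4

Final answer: 20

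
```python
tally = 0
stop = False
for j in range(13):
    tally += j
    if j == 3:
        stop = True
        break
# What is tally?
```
Trace:
  tally=0
  tally=0, stop=False
  tally=0, stop=False, j=0
  tally=1, stop=False, j=1
  tally=3, stop=False, j=2
  tally=6, stop=True, j=3

Final answer: 6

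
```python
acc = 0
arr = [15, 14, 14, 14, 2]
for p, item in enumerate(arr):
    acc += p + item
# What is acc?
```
Trace:
  acc=0
  acc=15, p=0, item=15
  acc=30, p=1, item=14
  acc=46, p=2, item=14
  acc=63, p=3, item=14
  acc=69, p=4, item=2

Final answer: 69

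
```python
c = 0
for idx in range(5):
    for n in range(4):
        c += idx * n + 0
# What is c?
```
Trace:
  c=0
  c=0, idx=0, n=0
  c=0, idx=0, n=1
  c=0, idx=0, n=2
  c=0, idx=0, n=3
  c=0, idx=1, n=0
  c=1, idx=1, n=1
  c=3, idx=1, n=2
  c=6, idx=1, n=3
  c=6, idx=2, n=0
  c=8, idx=2, n=1
  c=12, idx=2, n=2
  c=18, idx=2, n=3
  c=18, idx=3, n=0
  c=21, idx=3, n=1
  c=27, idx=3, n=2
  c=36, idx=3, n=3
  c=36, idx=4, n=0
  c=40, idx=4, n=1
  c=48, idx=4, n=2
  c=60, idx=4, n=3

Final answer: 60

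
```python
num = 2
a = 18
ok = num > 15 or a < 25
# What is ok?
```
Trace:
  num=2
  num=2, a=18
  num=2, a=18, ok=True

Final answer: True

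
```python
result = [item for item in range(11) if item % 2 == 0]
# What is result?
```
Trace:
  item=0
  item=1
  item=2
  item=3
  item=4
  item=5
  item=6
  item=7
  item=8
  item=9
  item=10
  result=[0, 2, 4, 6, 8, 10]

Final answer: [0, 2, 4, 6, 8, 10]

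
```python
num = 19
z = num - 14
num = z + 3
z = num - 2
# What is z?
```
Trace:
  num=19
  num=19, z=5
  num=8, z=5
  num=8, z=6

Final answer: 6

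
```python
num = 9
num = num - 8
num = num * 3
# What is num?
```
Trace:
  num=9
  num=1
  num=3

Final answer: 3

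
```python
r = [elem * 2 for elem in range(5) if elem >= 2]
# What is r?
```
Trace:
  elem=0
  elem=1
  elem=2
  elem=3
  elem=4
  r=[4, 6, 8]

Final answer: [4, 6, 8]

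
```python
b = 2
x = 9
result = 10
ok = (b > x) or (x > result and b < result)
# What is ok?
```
Trace:
  b=2
  b=2, x=9
  b=2, x=9, result=10
  b=2, x=9, result=10, ok=False

Final answer: False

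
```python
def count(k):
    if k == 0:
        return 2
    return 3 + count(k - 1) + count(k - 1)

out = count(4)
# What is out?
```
Call trace (a repeated sub-call is expanded the first time; later identical calls just restate its return value):
count(k=4)
  count(k=3)
    count(k=2)
      count(k=1)
        count(k=0)
        -> return 2
        count(k=0)
        -> return 2
      -> return 7
      count(k=1) -> return 7  (same call as traced above)
    -> return 17
    count(k=2) -> return 17  (same call as traced above)
  -> return 37
  count(k=3) -> return 37  (same call as traced above)
-> return 77

Final answer: 77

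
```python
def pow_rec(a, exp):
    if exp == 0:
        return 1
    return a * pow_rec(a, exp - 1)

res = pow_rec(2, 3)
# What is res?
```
Call trace:
pow_rec(a=2, exp=3)
  pow_rec(a=2, exp=2)
    pow_rec(a=2, exp=1)
      pow_rec(a=2, exp=0)
      -> return 1
    -> return 2
  -> return 4
-> return 8

Final answer: 8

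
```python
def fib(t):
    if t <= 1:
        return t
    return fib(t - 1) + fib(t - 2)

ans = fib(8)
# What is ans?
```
Call trace (a repeated sub-call is expanded the first time; later identical calls just restate its return value):
fib(t=8)
  fib(t=7)
    fib(t=6)
      fib(t=5)
        fib(t=4)
          fib(t=3)
            fib(t=2)
              fib(t=1)
              -> return 1
              fib(t=0)
              -> return 0
            -> return 1
            fib(t=1)
            -> return 1
          -> return 2
          fib(t=2) -> return 1  (same call as traced above)
        -> return 3
        fib(t=3) -> return 2  (same call as traced above)
      -> return 5
      fib(t=4) -> return 3  (same call as traced above)
    -> return 8
    fib(t=5) -> return 5  (same call as traced above)
  -> return 13
  fib(t=6) -> return 8  (same call as traced above)
-> return 21

Final answer: 21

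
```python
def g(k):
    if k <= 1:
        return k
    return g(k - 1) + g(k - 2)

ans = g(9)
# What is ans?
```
Call trace (a repeated sub-call is expanded the first time; later identical calls just restate its return value):
g(k=9)
  g(k=8)
    g(k=7)
      g(k=6)
        g(k=5)
          g(k=4)
            g(k=3)
              g(k=2)
                g(k=1)
                -> return 1
                g(k=0)
                -> return 0
              -> return 1
              g(k=1)
              -> return 1
            -> return 2
            g(k=2) -> return 1  (same call as traced above)
          -> return 3
          g(k=3) -> return 2  (same call as traced above)
        -> return 5
        g(k=4) -> return 3  (same call as traced above)
      -> return 8
      g(k=5) -> return 5  (same call as traced above)
    -> return 13
    g(k=6) -> return 8  (same call as traced above)
  -> return 21
  g(k=7) -> return 13  (same call as traced above)
-> return 34

Final answer: 34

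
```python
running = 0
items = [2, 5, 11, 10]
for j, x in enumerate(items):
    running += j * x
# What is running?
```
Trace:
  running=0
  running=0, j=0, x=2
  running=5, j=1, x=5
  running=27, j=2, x=11
  running=57, j=3, x=10

Final answer: 57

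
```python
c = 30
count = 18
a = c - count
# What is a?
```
Trace:
  c=30
  c=30, count=18
  c=30, count=18, a=12

Final answer: 12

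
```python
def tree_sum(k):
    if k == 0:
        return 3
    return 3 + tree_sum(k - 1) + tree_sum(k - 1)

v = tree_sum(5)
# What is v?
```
Call trace (a repeated sub-call is expanded the first time; later identical calls just restate its return value):
tree_sum(k=5)
  tree_sum(k=4)
    tree_sum(k=3)
      tree_sum(k=2)
        tree_sum(k=1)
          tree_sum(k=0)
          -> return 3
          tree_sum(k=0)
          -> return 3
        -> return 9
        tree_sum(k=1) -> return 9  (same call as traced above)
      -> return 21
      tree_sum(k=2) -> return 21  (same call as traced above)
    -> return 45
    tree_sum(k=3) -> return 45  (same call as traced above)
  -> return 93
  tree_sum(k=4) -> return 93  (same call as traced above)
-> return 189

Final answer: 189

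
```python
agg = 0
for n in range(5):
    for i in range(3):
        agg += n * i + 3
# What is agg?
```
Trace:
  agg=0
  agg=3, n=0, i=0
  agg=6, n=0, i=1
  agg=9, n=0, i=2
  agg=12, n=1, i=0
  agg=16, n=1, i=1
  agg=21, n=1, i=2
  agg=24, n=2, i=0
  agg=29, n=2, i=1
  agg=36, n=2, i=2
  agg=39, n=3, i=0
  agg=45, n=3, i=1
  agg=54, n=3, i=2
  agg=57, n=4, i=0
  agg=64, n=4, i=1
  agg=75, n=4, i=2

Final answer: 75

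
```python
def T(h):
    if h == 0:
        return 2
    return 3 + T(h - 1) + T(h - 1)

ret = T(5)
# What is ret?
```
Call trace (a repeated sub-call is expanded the first time; later identical calls just restate its return value):
T(h=5)
  T(h=4)
    T(h=3)
      T(h=2)
        T(h=1)
          T(h=0)
          -> return 2
          T(h=0)
          -> return 2
        -> return 7
        T(h=1) -> return 7  (same call as traced above)
      -> return 17
      T(h=2) -> return 17  (same call as traced above)
    -> return 37
    T(h=3) -> return 37  (same call as traced above)
  -> return 77
  T(h=4) -> return 77  (same call as traced above)
-> return 157

Final answer: 157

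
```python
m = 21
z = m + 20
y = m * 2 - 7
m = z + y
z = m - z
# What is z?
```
Trace:
  m=21
  m=21, z=41
  m=21, z=41, y=35
  m=76, z=41, y=35
  m=76, z=35, y=35

Final answer: 35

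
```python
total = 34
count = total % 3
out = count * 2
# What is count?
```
Trace:
  total=34
  total=34, count=1
  total=34, count=1, out=2

Final answer: 1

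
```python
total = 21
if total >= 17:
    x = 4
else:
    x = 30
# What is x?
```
Trace:
  total=21
  total=21, x=4

Final answer: 4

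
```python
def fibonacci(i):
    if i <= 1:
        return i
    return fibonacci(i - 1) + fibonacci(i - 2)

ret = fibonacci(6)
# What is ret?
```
Call trace (a repeated sub-call is expanded the first time; later identical calls just restate its return value):
fibonacci(i=6)
  fibonacci(i=5)
    fibonacci(i=4)
      fibonacci(i=3)
        fibonacci(i=2)
          fibonacci(i=1)
          -> return 1
          fibonacci(i=0)
          -> return 0
        -> return 1
        fibonacci(i=1)
        -> return 1
      -> return 2
      fibonacci(i=2) -> return 1  (same call as traced above)
    -> return 3
    fibonacci(i=3) -> return 2  (same call as traced above)
  -> return 5
  fibonacci(i=4) -> return 3  (same call as traced above)
-> return 8

Final answer: 8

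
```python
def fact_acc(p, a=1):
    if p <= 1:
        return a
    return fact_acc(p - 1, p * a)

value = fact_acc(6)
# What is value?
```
Call trace:
fact_acc(p=6, a=1)
  fact_acc(p=5, a=6)
    fact_acc(p=4, a=30)
      fact_acc(p=3, a=120)
        fact_acc(p=2, a=360)
          fact_acc(p=1, a=720)
          -> return 720
        -> return 720
      -> return 720
    -> return 720
  -> return 720
-> return 720

Final answer: 720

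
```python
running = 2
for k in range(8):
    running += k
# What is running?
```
Trace:
  running=2
  running=2, k=0
  running=3, k=1
  running=5, k=2
  running=8, k=3
  running=12, k=4
  running=17, k=5
  running=23, k=6
  running=30, k=7

Final answer: 30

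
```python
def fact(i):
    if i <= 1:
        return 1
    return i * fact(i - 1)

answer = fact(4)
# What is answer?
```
Call trace:
fact(i=4)
  fact(i=3)
    fact(i=2)
      fact(i=1)
      -> return 1
    -> return 2
  -> return 6
-> return 24

Final answer: 24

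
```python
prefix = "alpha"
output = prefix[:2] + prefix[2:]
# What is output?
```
Trace:
  prefix='alpha'
  prefix='alpha', output='alpha'

Final answer: 'alpha'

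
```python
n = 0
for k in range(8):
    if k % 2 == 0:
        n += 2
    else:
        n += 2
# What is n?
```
Trace:
  n=0
  n=2, k=0
  n=4, k=1
  n=6, k=2
  n=8, k=3
  n=10, k=4
  n=12, k=5
  n=14, k=6
  n=16, k=7

Final answer: 16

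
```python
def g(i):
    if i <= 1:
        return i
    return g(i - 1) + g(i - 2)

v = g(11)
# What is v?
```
Call trace (a repeated sub-call is expanded the first time; later identical calls just restate its return value):
g(i=11)
  g(i=10)
    g(i=9)
      g(i=8)
        g(i=7)
          g(i=6)
            g(i=5)
              g(i=4)
                g(i=3)
                  g(i=2)
                    g(i=1)
                    -> return 1
                    g(i=0)
                    -> return 0
                  -> return 1
                  g(i=1)
                  -> return 1
                -> return 2
                g(i=2) -> return 1  (same call as traced above)
              -> return 3
              g(i=3) -> return 2  (same call as traced above)
            -> return 5
            g(i=4) -> return 3  (same call as traced above)
          -> return 8
          g(i=5) -> return 5  (same call as traced above)
        -> return 13
        g(i=6) -> return 8  (same call as traced above)
      -> return 21
      g(i=7) -> return 13  (same call as traced above)
    -> return 34
    g(i=8) -> return 21  (same call as traced above)
  -> return 55
  g(i=9) -> return 34  (same call as traced above)
-> return 89

Final answer: 89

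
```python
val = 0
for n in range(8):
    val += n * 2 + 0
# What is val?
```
Trace:
  val=0
  val=0, n=0
  val=2, n=1
  val=6, n=2
  val=12, n=3
  val=20, n=4
  val=30, n=5
  val=42, n=6
  val=56, n=7

Final answer: 56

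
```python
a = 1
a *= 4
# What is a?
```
Trace:
  a=1
  a=4

Final answer: 4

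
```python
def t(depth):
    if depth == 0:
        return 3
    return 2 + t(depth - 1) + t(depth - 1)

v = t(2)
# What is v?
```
Call trace (a repeated sub-call is expanded the first time; later identical calls just restate its return value):
t(depth=2)
  t(depth=1)
    t(depth=0)
    -> return 3
    t(depth=0)
    -> return 3
  -> return 8
  t(depth=1) -> return 8  (same call as traced above)
-> return 18

Final answer: 18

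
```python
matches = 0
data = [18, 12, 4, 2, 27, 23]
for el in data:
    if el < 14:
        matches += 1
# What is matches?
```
Trace:
  matches=0
  matches=0, el=18
  matches=1, el=12
  matches=2, el=4
  matches=3, el=2
  matches=3, el=27
  matches=3, el=23

Final answer: 3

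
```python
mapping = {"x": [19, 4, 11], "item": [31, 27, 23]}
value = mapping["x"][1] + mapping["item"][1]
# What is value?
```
Trace:
  mapping={'x': [19, 4, 11], 'item': [31, 27, 23]}
  mapping={'x': [19, 4, 11], 'item': [31, 27, 23]}, value=31

Final answer: 31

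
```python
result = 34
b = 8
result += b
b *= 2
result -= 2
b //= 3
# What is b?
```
Trace:
  result=34
  result=34, b=8
  result=42, b=8
  result=42, b=16
  result=40, b=16
  result=40, b=5

Final answer: 5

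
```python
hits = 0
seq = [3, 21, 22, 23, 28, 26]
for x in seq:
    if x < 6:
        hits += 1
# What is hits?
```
Trace:
  hits=0
  hits=1, x=3
  hits=1, x=21
  hits=1, x=22
  hits=1, x=23
  hits=1, x=28
  hits=1, x=26

Final answer: 1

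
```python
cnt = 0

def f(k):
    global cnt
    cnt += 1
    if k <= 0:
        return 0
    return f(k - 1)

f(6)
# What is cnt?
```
Call trace:
f(k=6)
  f(k=5)
    f(k=4)
      f(k=3)
        f(k=2)
          f(k=1)
            f(k=0)
            -> return 0
          -> return 0
        -> return 0
      -> return 0
    -> return 0
  -> return 0
-> return 0

cnt is incremented once per call. f is entered once for each k = 6, 5, 4, 3, 2, 1, 0 (the k <= 0 call returns without recursing), i.e. 6 + 1 calls.
cnt = 7

Final answer: 7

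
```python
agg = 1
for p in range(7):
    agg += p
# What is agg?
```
Trace:
  agg=1
  agg=1, p=0
  agg=2, p=1
  agg=4, p=2
  agg=7, p=3
  agg=11, p=4
  agg=16, p=5
  agg=22, p=6

Final answer: 22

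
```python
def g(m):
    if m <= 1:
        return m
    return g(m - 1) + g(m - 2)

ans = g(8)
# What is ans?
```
Call trace (a repeated sub-call is expanded the first time; later identical calls just restate its return value):
g(m=8)
  g(m=7)
    g(m=6)
      g(m=5)
        g(m=4)
          g(m=3)
            g(m=2)
              g(m=1)
              -> return 1
              g(m=0)
              -> return 0
            -> return 1
            g(m=1)
            -> return 1
          -> return 2
          g(m=2) -> return 1  (same call as traced above)
        -> return 3
        g(m=3) -> return 2  (same call as traced above)
      -> return 5
      g(m=4) -> return 3  (same call as traced above)
    -> return 8
    g(m=5) -> return 5  (same call as traced above)
  -> return 13
  g(m=6) -> return 8  (same call as traced above)
-> return 21

Final answer: 21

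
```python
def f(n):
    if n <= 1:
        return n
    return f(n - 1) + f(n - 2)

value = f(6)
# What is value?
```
Call trace (a repeated sub-call is expanded the first time; later identical calls just restate its return value):
f(n=6)
  f(n=5)
    f(n=4)
      f(n=3)
        f(n=2)
          f(n=1)
          -> return 1
          f(n=0)
          -> return 0
        -> return 1
        f(n=1)
        -> return 1
      -> return 2
      f(n=2) -> return 1  (same call as traced above)
    -> return 3
    f(n=3) -> return 2  (same call as traced above)
  -> return 5
  f(n=4) -> return 3  (same call as traced above)
-> return 8

Final answer: 8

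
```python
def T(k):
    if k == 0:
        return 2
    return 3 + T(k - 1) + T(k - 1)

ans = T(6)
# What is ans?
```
Call trace (a repeated sub-call is expanded the first time; later identical calls just restate its return value):
T(k=6)
  T(k=5)
    T(k=4)
      T(k=3)
        T(k=2)
          T(k=1)
            T(k=0)
            -> return 2
            T(k=0)
            -> return 2
          -> return 7
          T(k=1) -> return 7  (same call as traced above)
        -> return 17
        T(k=2) -> return 17  (same call as traced above)
      -> return 37
      T(k=3) -> return 37  (same call as traced above)
    -> return 77
    T(k=4) -> return 77  (same call as traced above)
  -> return 157
  T(k=5) -> return 157  (same call as traced above)
-> return 317

Final answer: 317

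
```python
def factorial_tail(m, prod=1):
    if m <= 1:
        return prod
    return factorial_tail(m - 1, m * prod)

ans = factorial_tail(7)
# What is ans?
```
Call trace:
factorial_tail(m=7, prod=1)
  factorial_tail(m=6, prod=7)
    factorial_tail(m=5, prod=42)
      factorial_tail(m=4, prod=210)
        factorial_tail(m=3, prod=840)
          factorial_tail(m=2, prod=2520)
            factorial_tail(m=1, prod=5040)
            -> return 5040
          -> return 5040
        -> return 5040
      -> return 5040
    -> return 5040
  -> return 5040
-> return 5040

Final answer: 5040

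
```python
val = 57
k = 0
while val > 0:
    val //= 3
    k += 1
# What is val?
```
Trace:
  val=57
  val=57, k=0
  val=19, k=1
  val=6, k=2
  val=2, k=3
  val=0, k=4

Final answer: 0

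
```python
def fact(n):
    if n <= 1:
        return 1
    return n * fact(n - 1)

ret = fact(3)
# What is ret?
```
Call trace:
fact(n=3)
  fact(n=2)
    fact(n=1)
    -> return 1
  -> return 2
-> return 6

Final answer: 6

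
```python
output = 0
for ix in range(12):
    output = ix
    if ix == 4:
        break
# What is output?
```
Trace:
  output=0
  output=0, ix=0
  output=1, ix=1
  output=2, ix=2
  output=3, ix=3
  output=4, ix=4

Final answer: 4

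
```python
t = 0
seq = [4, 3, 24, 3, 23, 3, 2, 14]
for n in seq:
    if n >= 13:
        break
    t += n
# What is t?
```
Trace:
  t=0
  t=4, n=4
  t=7, n=3
  t=7, n=24

Final answer: 7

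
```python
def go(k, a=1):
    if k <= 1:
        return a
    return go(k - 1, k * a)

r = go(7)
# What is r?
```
Call trace:
go(k=7, a=1)
  go(k=6, a=7)
    go(k=5, a=42)
      go(k=4, a=210)
        go(k=3, a=840)
          go(k=2, a=2520)
            go(k=1, a=5040)
            -> return 5040
          -> return 5040
        -> return 5040
      -> return 5040
    -> return 5040
  -> return 5040
-> return 5040

Final answer: 5040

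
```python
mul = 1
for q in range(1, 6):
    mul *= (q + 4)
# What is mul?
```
Trace:
  mul=1
  mul=5, q=1
  mul=30, q=2
  mul=210, q=3
  mul=1680, q=4
  mul=15120, q=5

Final answer: 15120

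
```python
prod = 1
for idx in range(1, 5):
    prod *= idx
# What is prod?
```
Trace:
  prod=1
  prod=1, idx=1
  prod=2, idx=2
  prod=6, idx=3
  prod=24, idx=4

Final answer: 24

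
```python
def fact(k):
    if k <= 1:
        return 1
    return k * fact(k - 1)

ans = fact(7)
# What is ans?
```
Call trace:
fact(k=7)
  fact(k=6)
    fact(k=5)
      fact(k=4)
        fact(k=3)
          fact(k=2)
            fact(k=1)
            -> return 1
          -> return 2
        -> return 6
      -> return 24
    -> return 120
  -> return 720
-> return 5040

Final answer: 5040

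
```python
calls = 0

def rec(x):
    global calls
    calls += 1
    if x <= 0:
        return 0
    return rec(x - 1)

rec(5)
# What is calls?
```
Call trace:
rec(x=5)
  rec(x=4)
    rec(x=3)
      rec(x=2)
        rec(x=1)
          rec(x=0)
          -> return 0
        -> return 0
      -> return 0
    -> return 0
  -> return 0
-> return 0

calls is incremented once per call. rec is entered once for each x = 5, 4, 3, 2, 1, 0 (the x <= 0 call returns without recursing), i.e. 5 + 1 calls.
calls = 6

Final answer: 6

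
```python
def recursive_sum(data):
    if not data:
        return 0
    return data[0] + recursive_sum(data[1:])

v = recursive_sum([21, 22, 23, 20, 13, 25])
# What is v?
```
Call trace:
recursive_sum(data=[21, 22, 23, 20, 13, 25])
  recursive_sum(data=[22, 23, 20, 13, 25])
    recursive_sum(data=[23, 20, 13, 25])
      recursive_sum(data=[20, 13, 25])
        recursive_sum(data=[13, 25])
          recursive_sum(data=[25])
            recursive_sum(data=[])
            -> return 0
          -> return 25
        -> return 38
      -> return 58
    -> return 81
  -> return 103
-> return 124

Final answer: 124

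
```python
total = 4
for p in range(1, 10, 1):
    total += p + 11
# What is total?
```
Trace:
  total=4
  total=16, p=1
  total=29, p=2
  total=43, p=3
  total=58, p=4
  total=74, p=5
  total=91, p=6
  total=109, p=7
  total=128, p=8
  total=148, p=9

Final answer: 148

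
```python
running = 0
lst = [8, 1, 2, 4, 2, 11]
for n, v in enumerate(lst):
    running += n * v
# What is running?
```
Trace:
  running=0
  running=0, n=0, v=8
  running=1, n=1, v=1
  running=5, n=2, v=2
  running=17, n=3, v=4
  running=25, n=4, v=2
  running=80, n=5, v=11

Final answer: 80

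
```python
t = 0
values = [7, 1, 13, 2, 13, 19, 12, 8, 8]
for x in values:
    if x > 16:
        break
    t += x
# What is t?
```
Trace:
  t=0
  t=7, x=7
  t=8, x=1
  t=21, x=13
  t=23, x=2
  t=36, x=13
  t=36, x=19

Final answer: 36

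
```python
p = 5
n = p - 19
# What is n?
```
Trace:
  p=5
  p=5, n=-14

Final answer: -14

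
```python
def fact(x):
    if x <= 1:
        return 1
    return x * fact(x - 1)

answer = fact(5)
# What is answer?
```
Call trace:
fact(x=5)
  fact(x=4)
    fact(x=3)
      fact(x=2)
        fact(x=1)
        -> return 1
      -> return 2
    -> return 6
  -> return 24
-> return 120

Final answer: 120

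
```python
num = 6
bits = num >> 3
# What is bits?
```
Trace:
  num=6
  num=6, bits=0

Final answer: 0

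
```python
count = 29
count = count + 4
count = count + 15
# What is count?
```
Trace:
  count=29
  count=33
  count=48

Final answer: 48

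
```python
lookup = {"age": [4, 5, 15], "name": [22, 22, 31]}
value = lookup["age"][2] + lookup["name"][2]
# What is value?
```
Trace:
  lookup={'age': [4, 5, 15], 'name': [22, 22, 31]}
  lookup={'age': [4, 5, 15], 'name': [22, 22, 31]}, value=46

Final answer: 46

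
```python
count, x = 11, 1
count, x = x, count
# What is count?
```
Trace:
  count=11, x=1
  count=1, x=11

Final answer: 1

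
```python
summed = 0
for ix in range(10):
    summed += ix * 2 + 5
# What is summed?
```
Trace:
  summed=0
  summed=5, ix=0
  summed=12, ix=1
  summed=21, ix=2
  summed=32, ix=3
  summed=45, ix=4
  summed=60, ix=5
  summed=77, ix=6
  summed=96, ix=7
  summed=117, ix=8
  summed=140, ix=9

Final answer: 140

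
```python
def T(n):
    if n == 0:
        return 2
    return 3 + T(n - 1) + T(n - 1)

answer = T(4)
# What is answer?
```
Call trace (a repeated sub-call is expanded the first time; later identical calls just restate its return value):
T(n=4)
  T(n=3)
    T(n=2)
      T(n=1)
        T(n=0)
        -> return 2
        T(n=0)
        -> return 2
      -> return 7
      T(n=1) -> return 7  (same call as traced above)
    -> return 17
    T(n=2) -> return 17  (same call as traced above)
  -> return 37
  T(n=3) -> return 37  (same call as traced above)
-> return 77

Final answer: 77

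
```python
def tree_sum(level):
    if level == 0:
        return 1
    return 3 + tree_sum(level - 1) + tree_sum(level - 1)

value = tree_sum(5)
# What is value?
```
Call trace (a repeated sub-call is expanded the first time; later identical calls just restate its return value):
tree_sum(level=5)
  tree_sum(level=4)
    tree_sum(level=3)
      tree_sum(level=2)
        tree_sum(level=1)
          tree_sum(level=0)
          -> return 1
          tree_sum(level=0)
          -> return 1
        -> return 5
        tree_sum(level=1) -> return 5  (same call as traced above)
      -> return 13
      tree_sum(level=2) -> return 13  (same call as traced above)
    -> return 29
    tree_sum(level=3) -> return 29  (same call as traced above)
  -> return 61
  tree_sum(level=4) -> return 61  (same call as traced above)
-> return 125

Final answer: 125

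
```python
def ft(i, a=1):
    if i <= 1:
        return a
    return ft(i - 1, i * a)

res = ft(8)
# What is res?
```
Call trace:
ft(i=8, a=1)
  ft(i=7, a=8)
    ft(i=6, a=56)
      ft(i=5, a=336)
        ft(i=4, a=1680)
          ft(i=3, a=6720)
            ft(i=2, a=20160)
              ft(i=1, a=40320)
              -> return 40320
            -> return 40320
          -> return 40320
        -> return 40320
      -> return 40320
    -> return 40320
  -> return 40320
-> return 40320

Final answer: 40320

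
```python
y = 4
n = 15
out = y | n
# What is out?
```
Trace:
  y=4
  y=4, n=15
  y=4, n=15, out=15

Final answer: 15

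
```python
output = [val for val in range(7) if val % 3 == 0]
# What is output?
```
Trace:
  val=0
  val=1
  val=2
  val=3
  val=4
  val=5
  val=6
  output=[0, 3, 6]

Final answer: [0, 3, 6]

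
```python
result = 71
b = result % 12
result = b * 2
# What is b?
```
Trace:
  result=71
  result=71, b=11
  result=22, b=11

Final answer: 11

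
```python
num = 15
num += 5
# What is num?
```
Trace:
  num=15
  num=20

Final answer: 20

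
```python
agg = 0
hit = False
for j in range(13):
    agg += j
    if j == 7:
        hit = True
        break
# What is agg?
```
Trace:
  agg=0
  agg=0, hit=False
  agg=0, hit=False, j=0
  agg=1, hit=False, j=1
  agg=3, hit=False, j=2
  agg=6, hit=False, j=3
  agg=10, hit=False, j=4
  agg=15, hit=False, j=5
  agg=21, hit=False, j=6
  agg=28, hit=True, j=7

Final answer: 28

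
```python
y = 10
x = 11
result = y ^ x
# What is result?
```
Trace:
  y=10
  y=10, x=11
  y=10, x=11, result=1

Final answer: 1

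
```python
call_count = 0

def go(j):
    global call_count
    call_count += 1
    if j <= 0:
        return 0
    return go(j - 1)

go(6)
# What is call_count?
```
Call trace:
go(j=6)
  go(j=5)
    go(j=4)
      go(j=3)
        go(j=2)
          go(j=1)
            go(j=0)
            -> return 0
          -> return 0
        -> return 0
      -> return 0
    -> return 0
  -> return 0
-> return 0

call_count is incremented once per call. go is entered once for each j = 6, 5, 4, 3, 2, 1, 0 (the j <= 0 call returns without recursing), i.e. 6 + 1 calls.
call_count = 7

Final answer: 7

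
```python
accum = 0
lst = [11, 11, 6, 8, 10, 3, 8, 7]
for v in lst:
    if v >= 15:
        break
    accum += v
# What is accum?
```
Trace:
  accum=0
  accum=11, v=11
  accum=22, v=11
  accum=28, v=6
  accum=36, v=8
  accum=46, v=10
  accum=49, v=3
  accum=57, v=8
  accum=64, v=7

Final answer: 64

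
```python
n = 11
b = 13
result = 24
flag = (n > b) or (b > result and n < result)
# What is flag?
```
Trace:
  n=11
  n=11, b=13
  n=11, b=13, result=24
  n=11, b=13, result=24, flag=False

Final answer: False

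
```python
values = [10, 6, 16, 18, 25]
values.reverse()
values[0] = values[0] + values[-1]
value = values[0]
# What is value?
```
Trace:
  values=[10, 6, 16, 18, 25]
  values=[25, 18, 16, 6, 10]
  values=[35, 18, 16, 6, 10]
  values=[35, 18, 16, 6, 10], value=35

Final answer: 35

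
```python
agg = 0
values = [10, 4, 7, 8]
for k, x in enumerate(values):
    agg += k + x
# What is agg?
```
Trace:
  agg=0
  agg=10, k=0, x=10
  agg=15, k=1, x=4
  agg=24, k=2, x=7
  agg=35, k=3, x=8

Final answer: 35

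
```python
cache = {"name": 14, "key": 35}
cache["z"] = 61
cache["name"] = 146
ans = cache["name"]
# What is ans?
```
Trace:
  cache={'name': 14, 'key': 35}
  cache={'name': 14, 'key': 35, 'z': 61}
  cache={'name': 146, 'key': 35, 'z': 61}
  cache={'name': 146, 'key': 35, 'z': 61}, ans=146

Final answer: 146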